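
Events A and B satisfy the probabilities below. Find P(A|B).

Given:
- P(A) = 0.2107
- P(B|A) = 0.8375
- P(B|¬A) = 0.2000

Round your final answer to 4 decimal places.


Bayes' theorem: P(A|B) = P(B|A) × P(A) / P(B)

Step 1: Calculate P(B) using law of total probability
P(B) = P(B|A)P(A) + P(B|¬A)P(¬A)
     = 0.8375 × 0.2107 + 0.2000 × 0.7893
     = 0.17646125 + 0.15786000
     = 0.33432125

Step 2: Apply Bayes' theorem
P(A|B) = P(B|A) × P(A) / P(B)
       = 0.17646125 / 0.33432125
       = 0.5278


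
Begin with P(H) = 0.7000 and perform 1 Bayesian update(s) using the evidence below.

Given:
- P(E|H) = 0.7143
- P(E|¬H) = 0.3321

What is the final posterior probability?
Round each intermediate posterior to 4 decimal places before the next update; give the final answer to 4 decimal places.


Sequential Bayesian updating:

Initial prior: P(H) = 0.7000

Update 1:
  P(E) = 0.7143 × 0.7000 + 0.3321 × 0.3000 = 0.50001000 + 0.09963000 = 0.59964000
  P(H|E) = 0.50001000 / 0.59964000 = 0.8339

Final posterior: 0.8339


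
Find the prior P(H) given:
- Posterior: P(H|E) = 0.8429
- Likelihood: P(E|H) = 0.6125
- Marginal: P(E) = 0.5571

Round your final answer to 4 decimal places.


From Bayes' theorem: P(H|E) = P(E|H) × P(H) / P(E)

Rearranging for P(H):
P(H) = P(H|E) × P(E) / P(E|H)
     = 0.8429 × 0.5571 / 0.6125
     = 0.46957959 / 0.6125
     = 0.7667


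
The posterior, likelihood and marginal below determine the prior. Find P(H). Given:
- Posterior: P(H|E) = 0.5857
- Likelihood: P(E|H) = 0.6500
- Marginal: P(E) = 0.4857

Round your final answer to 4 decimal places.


From Bayes' theorem: P(H|E) = P(E|H) × P(H) / P(E)

Rearranging for P(H):
P(H) = P(H|E) × P(E) / P(E|H)
     = 0.5857 × 0.4857 / 0.6500
     = 0.28447449 / 0.6500
     = 0.4377


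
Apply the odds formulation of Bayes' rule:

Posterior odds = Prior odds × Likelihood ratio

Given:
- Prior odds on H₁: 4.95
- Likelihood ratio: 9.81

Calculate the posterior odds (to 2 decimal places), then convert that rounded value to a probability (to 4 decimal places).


Step 1: Calculate posterior odds
Posterior odds = Prior odds × LR
               = 4.95 × 9.81
               = 48.56

Step 2: Convert to probability
P(H₁|E) = Posterior odds / (1 + Posterior odds)
       = 48.56 / (1 + 48.56)
       = 48.56 / 49.56
       = 0.9798

The evidence increased P(H₁) from 0.8319 to 0.9798.


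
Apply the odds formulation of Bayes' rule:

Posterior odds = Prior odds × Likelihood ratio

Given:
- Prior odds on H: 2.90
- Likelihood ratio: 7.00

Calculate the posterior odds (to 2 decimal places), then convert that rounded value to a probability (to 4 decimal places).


Step 1: Calculate posterior odds
Posterior odds = Prior odds × LR
               = 2.90 × 7.00
               = 20.30

Step 2: Convert to probability
P(H|E) = Posterior odds / (1 + Posterior odds)
       = 20.30 / (1 + 20.30)
       = 20.30 / 21.30
       = 0.9531

The evidence increased P(H) from 0.7436 to 0.9531.


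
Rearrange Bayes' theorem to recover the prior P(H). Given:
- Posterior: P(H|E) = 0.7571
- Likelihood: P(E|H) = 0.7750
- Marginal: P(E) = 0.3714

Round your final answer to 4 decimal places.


From Bayes' theorem: P(H|E) = P(E|H) × P(H) / P(E)

Rearranging for P(H):
P(H) = P(H|E) × P(E) / P(E|H)
     = 0.7571 × 0.3714 / 0.7750
     = 0.28118694 / 0.7750
     = 0.3628


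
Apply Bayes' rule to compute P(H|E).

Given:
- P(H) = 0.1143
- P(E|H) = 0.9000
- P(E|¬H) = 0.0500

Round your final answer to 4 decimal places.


Bayes' theorem: P(H|E) = P(E|H) × P(H) / P(E)

Step 1: Calculate P(E) using law of total probability
P(E) = P(E|H)P(H) + P(E|¬H)P(¬H)
     = 0.9000 × 0.1143 + 0.0500 × 0.8857
     = 0.10287000 + 0.04428500
     = 0.14715500

Step 2: Apply Bayes' theorem
P(H|E) = P(E|H) × P(H) / P(E)
       = 0.10287000 / 0.14715500
       = 0.6991


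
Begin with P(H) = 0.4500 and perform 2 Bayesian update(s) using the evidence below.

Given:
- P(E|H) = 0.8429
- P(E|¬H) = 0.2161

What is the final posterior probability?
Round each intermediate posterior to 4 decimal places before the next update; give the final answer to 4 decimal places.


Sequential Bayesian updating:

Initial prior: P(H) = 0.4500

Update 1:
  P(E) = 0.8429 × 0.4500 + 0.2161 × 0.5500 = 0.37930500 + 0.11885500 = 0.49816000
  P(H|E) = 0.37930500 / 0.49816000 = 0.7614

Update 2:
  P(E) = 0.8429 × 0.7614 + 0.2161 × 0.2386 = 0.64178406 + 0.05156146 = 0.69334552
  P(H|E) = 0.64178406 / 0.69334552 = 0.9256

Final posterior: 0.9256


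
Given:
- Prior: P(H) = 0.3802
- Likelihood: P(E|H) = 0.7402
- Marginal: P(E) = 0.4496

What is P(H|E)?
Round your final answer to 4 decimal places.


Using Bayes' theorem:

P(H|E) = P(E|H) × P(H) / P(E)
       = 0.7402 × 0.3802 / 0.4496
       = 0.28142404 / 0.4496
       = 0.6259

The evidence strengthens our belief in H.
Prior: 0.3802 → Posterior: 0.6259


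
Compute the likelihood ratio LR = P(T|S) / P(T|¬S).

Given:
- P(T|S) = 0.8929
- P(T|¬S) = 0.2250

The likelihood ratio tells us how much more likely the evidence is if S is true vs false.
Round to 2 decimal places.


Likelihood Ratio (LR) = P(T|S) / P(T|¬S)

LR = 0.8929 / 0.2250
   = 3.97

The evidence is 3.97 times more likely if S is true than if S is false.
LR > 1, so observing T raises the odds in favor of S.


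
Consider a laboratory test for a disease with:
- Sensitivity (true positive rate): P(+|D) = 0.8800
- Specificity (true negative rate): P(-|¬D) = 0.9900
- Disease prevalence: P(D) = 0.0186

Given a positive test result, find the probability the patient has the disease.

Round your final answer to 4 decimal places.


Let D = has disease, + = positive test

Given:
- P(D) = 0.0186 (prevalence)
- P(+|D) = 0.8800 (sensitivity)
- P(-|¬D) = 0.9900 (specificity)
- P(+|¬D) = 0.0100 (false positive rate = 1 - specificity)

Step 1: Find P(+)
P(+) = P(+|D)P(D) + P(+|¬D)P(¬D)
     = 0.8800 × 0.0186 + 0.0100 × 0.9814
     = 0.01636800 + 0.00981400
     = 0.02618200

Step 2: Apply Bayes' theorem for P(D|+)
P(D|+) = P(+|D)P(D) / P(+)
       = 0.01636800 / 0.02618200
       = 0.6252


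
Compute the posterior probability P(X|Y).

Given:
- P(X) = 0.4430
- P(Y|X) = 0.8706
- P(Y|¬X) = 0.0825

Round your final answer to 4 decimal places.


Bayes' theorem: P(X|Y) = P(Y|X) × P(X) / P(Y)

Step 1: Calculate P(Y) using law of total probability
P(Y) = P(Y|X)P(X) + P(Y|¬X)P(¬X)
     = 0.8706 × 0.4430 + 0.0825 × 0.5570
     = 0.38567580 + 0.04595250
     = 0.43162830

Step 2: Apply Bayes' theorem
P(X|Y) = P(Y|X) × P(X) / P(Y)
       = 0.38567580 / 0.43162830
       = 0.8935


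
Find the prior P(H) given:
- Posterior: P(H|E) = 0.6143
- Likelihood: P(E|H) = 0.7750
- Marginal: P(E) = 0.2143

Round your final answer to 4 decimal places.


From Bayes' theorem: P(H|E) = P(E|H) × P(H) / P(E)

Rearranging for P(H):
P(H) = P(H|E) × P(E) / P(E|H)
     = 0.6143 × 0.2143 / 0.7750
     = 0.13164449 / 0.7750
     = 0.1699


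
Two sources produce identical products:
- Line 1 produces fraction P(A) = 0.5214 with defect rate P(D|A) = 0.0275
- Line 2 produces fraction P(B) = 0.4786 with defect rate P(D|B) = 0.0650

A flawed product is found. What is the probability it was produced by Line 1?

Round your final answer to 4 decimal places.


Let A = from Line 1, D = flawed

Given:
- P(A) = 0.5214, P(B) = 0.4786
- P(D|A) = 0.0275, P(D|B) = 0.0650

Step 1: Find P(D)
P(D) = P(D|A)P(A) + P(D|B)P(B)
     = 0.0275 × 0.5214 + 0.0650 × 0.4786
     = 0.01433850 + 0.03110900
     = 0.04544750

Step 2: Apply Bayes' theorem
P(A|D) = P(D|A)P(A) / P(D)
       = 0.01433850 / 0.04544750
       = 0.3155


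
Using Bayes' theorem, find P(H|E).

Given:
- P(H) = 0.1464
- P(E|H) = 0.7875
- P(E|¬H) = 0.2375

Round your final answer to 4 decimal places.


Bayes' theorem: P(H|E) = P(E|H) × P(H) / P(E)

Step 1: Calculate P(E) using law of total probability
P(E) = P(E|H)P(H) + P(E|¬H)P(¬H)
     = 0.7875 × 0.1464 + 0.2375 × 0.8536
     = 0.11529000 + 0.20273000
     = 0.31802000

Step 2: Apply Bayes' theorem
P(H|E) = P(E|H) × P(H) / P(E)
       = 0.11529000 / 0.31802000
       = 0.3625


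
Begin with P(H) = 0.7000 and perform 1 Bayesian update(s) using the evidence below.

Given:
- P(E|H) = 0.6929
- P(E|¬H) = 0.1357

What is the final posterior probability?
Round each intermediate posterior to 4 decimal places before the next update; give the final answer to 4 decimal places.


Sequential Bayesian updating:

Initial prior: P(H) = 0.7000

Update 1:
  P(E) = 0.6929 × 0.7000 + 0.1357 × 0.3000 = 0.48503000 + 0.04071000 = 0.52574000
  P(H|E) = 0.48503000 / 0.52574000 = 0.9226

Final posterior: 0.9226


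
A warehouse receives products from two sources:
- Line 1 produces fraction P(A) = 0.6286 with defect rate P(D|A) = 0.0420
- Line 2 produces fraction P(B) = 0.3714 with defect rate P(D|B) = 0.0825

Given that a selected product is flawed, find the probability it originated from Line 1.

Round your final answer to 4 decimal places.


Let A = from Line 1, D = flawed

Given:
- P(A) = 0.6286, P(B) = 0.3714
- P(D|A) = 0.0420, P(D|B) = 0.0825

Step 1: Find P(D)
P(D) = P(D|A)P(A) + P(D|B)P(B)
     = 0.0420 × 0.6286 + 0.0825 × 0.3714
     = 0.02640120 + 0.03064050
     = 0.05704170

Step 2: Apply Bayes' theorem
P(A|D) = P(D|A)P(A) / P(D)
       = 0.02640120 / 0.05704170
       = 0.4628


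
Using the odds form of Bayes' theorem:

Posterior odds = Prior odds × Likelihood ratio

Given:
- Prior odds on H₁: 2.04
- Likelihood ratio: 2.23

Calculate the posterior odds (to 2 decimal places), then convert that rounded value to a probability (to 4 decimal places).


Step 1: Calculate posterior odds
Posterior odds = Prior odds × LR
               = 2.04 × 2.23
               = 4.55

Step 2: Convert to probability
P(H₁|E) = Posterior odds / (1 + Posterior odds)
       = 4.55 / (1 + 4.55)
       = 4.55 / 5.55
       = 0.8198

The evidence increased P(H₁) from 0.6711 to 0.8198.


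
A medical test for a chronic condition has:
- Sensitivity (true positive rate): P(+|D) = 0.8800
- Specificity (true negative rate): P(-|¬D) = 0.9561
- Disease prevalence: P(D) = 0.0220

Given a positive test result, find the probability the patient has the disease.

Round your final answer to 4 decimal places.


Let D = has disease, + = positive test

Given:
- P(D) = 0.0220 (prevalence)
- P(+|D) = 0.8800 (sensitivity)
- P(-|¬D) = 0.9561 (specificity)
- P(+|¬D) = 0.0439 (false positive rate = 1 - specificity)

Step 1: Find P(+)
P(+) = P(+|D)P(D) + P(+|¬D)P(¬D)
     = 0.8800 × 0.0220 + 0.0439 × 0.9780
     = 0.01936000 + 0.04293420
     = 0.06229420

Step 2: Apply Bayes' theorem for P(D|+)
P(D|+) = P(+|D)P(D) / P(+)
       = 0.01936000 / 0.06229420
       = 0.3108


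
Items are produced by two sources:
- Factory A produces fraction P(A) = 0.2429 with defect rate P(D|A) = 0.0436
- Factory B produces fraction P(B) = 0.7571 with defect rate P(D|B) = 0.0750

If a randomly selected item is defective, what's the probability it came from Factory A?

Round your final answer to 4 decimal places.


Let A = from Factory A, D = defective

Given:
- P(A) = 0.2429, P(B) = 0.7571
- P(D|A) = 0.0436, P(D|B) = 0.0750

Step 1: Find P(D)
P(D) = P(D|A)P(A) + P(D|B)P(B)
     = 0.0436 × 0.2429 + 0.0750 × 0.7571
     = 0.01059044 + 0.05678250
     = 0.06737294

Step 2: Apply Bayes' theorem
P(A|D) = P(D|A)P(A) / P(D)
       = 0.01059044 / 0.06737294
       = 0.1572


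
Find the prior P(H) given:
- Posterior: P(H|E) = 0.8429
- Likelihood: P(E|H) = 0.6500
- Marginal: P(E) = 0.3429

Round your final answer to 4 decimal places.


From Bayes' theorem: P(H|E) = P(E|H) × P(H) / P(E)

Rearranging for P(H):
P(H) = P(H|E) × P(E) / P(E|H)
     = 0.8429 × 0.3429 / 0.6500
     = 0.28903041 / 0.6500
     = 0.4447


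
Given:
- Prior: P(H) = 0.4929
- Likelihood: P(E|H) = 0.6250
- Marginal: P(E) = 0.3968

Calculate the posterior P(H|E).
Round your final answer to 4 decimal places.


Using Bayes' theorem:

P(H|E) = P(E|H) × P(H) / P(E)
       = 0.6250 × 0.4929 / 0.3968
       = 0.30806250 / 0.3968
       = 0.7764

The evidence strengthens our belief in H.
Prior: 0.4929 → Posterior: 0.7764


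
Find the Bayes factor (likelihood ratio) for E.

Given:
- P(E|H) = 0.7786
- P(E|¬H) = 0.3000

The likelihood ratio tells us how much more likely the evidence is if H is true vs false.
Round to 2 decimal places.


Likelihood Ratio (LR) = P(E|H) / P(E|¬H)

LR = 0.7786 / 0.3000
   = 2.60

The evidence is 2.60 times more likely if H is true than if H is false.
Since LR > 1, the evidence supports H over ¬H.


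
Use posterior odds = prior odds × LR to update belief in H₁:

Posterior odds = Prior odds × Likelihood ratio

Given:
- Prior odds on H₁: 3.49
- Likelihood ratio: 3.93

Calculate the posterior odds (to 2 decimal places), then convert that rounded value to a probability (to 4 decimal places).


Step 1: Calculate posterior odds
Posterior odds = Prior odds × LR
               = 3.49 × 3.93
               = 13.72

Step 2: Convert to probability
P(H₁|E) = Posterior odds / (1 + Posterior odds)
       = 13.72 / (1 + 13.72)
       = 13.72 / 14.72
       = 0.9321

The evidence increased P(H₁) from 0.7773 to 0.9321.


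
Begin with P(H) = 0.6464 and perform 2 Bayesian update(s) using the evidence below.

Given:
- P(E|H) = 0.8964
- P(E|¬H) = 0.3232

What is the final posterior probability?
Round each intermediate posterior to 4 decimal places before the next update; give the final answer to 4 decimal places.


Sequential Bayesian updating:

Initial prior: P(H) = 0.6464

Update 1:
  P(E) = 0.8964 × 0.6464 + 0.3232 × 0.3536 = 0.57943296 + 0.11428352 = 0.69371648
  P(H|E) = 0.57943296 / 0.69371648 = 0.8353

Update 2:
  P(E) = 0.8964 × 0.8353 + 0.3232 × 0.1647 = 0.74876292 + 0.05323104 = 0.80199396
  P(H|E) = 0.74876292 / 0.80199396 = 0.9336

Final posterior: 0.9336


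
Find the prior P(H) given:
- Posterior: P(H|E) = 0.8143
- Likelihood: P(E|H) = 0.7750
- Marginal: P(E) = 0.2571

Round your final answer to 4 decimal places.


From Bayes' theorem: P(H|E) = P(E|H) × P(H) / P(E)

Rearranging for P(H):
P(H) = P(H|E) × P(E) / P(E|H)
     = 0.8143 × 0.2571 / 0.7750
     = 0.20935653 / 0.7750
     = 0.2701


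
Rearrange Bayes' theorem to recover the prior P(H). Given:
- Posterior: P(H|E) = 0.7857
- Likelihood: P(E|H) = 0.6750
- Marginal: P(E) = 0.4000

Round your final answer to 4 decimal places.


From Bayes' theorem: P(H|E) = P(E|H) × P(H) / P(E)

Rearranging for P(H):
P(H) = P(H|E) × P(E) / P(E|H)
     = 0.7857 × 0.4000 / 0.6750
     = 0.31428000 / 0.6750
     = 0.4656


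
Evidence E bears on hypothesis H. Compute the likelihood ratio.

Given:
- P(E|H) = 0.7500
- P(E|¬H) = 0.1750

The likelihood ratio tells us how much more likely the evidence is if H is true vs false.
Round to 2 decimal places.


Likelihood Ratio (LR) = P(E|H) / P(E|¬H)

LR = 0.7500 / 0.1750
   = 4.29

The evidence is 4.29 times more likely if H is true than if H is false.
Since LR > 1, the evidence supports H over ¬H.


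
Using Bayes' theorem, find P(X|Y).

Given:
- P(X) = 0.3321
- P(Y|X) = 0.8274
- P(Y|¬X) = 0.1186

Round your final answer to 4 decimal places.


Bayes' theorem: P(X|Y) = P(Y|X) × P(X) / P(Y)

Step 1: Calculate P(Y) using law of total probability
P(Y) = P(Y|X)P(X) + P(Y|¬X)P(¬X)
     = 0.8274 × 0.3321 + 0.1186 × 0.6679
     = 0.27477954 + 0.07921294
     = 0.35399248

Step 2: Apply Bayes' theorem
P(X|Y) = P(Y|X) × P(X) / P(Y)
       = 0.27477954 / 0.35399248
       = 0.7762


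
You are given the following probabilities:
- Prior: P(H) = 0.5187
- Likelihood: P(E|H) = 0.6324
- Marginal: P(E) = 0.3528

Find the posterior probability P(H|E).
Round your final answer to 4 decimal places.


Using Bayes' theorem:

P(H|E) = P(E|H) × P(H) / P(E)
       = 0.6324 × 0.5187 / 0.3528
       = 0.32802588 / 0.3528
       = 0.9298

The evidence strengthens our belief in H.
Prior: 0.5187 → Posterior: 0.9298


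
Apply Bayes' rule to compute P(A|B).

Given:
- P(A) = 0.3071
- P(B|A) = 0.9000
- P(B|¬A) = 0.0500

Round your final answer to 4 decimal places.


Bayes' theorem: P(A|B) = P(B|A) × P(A) / P(B)

Step 1: Calculate P(B) using law of total probability
P(B) = P(B|A)P(A) + P(B|¬A)P(¬A)
     = 0.9000 × 0.3071 + 0.0500 × 0.6929
     = 0.27639000 + 0.03464500
     = 0.31103500

Step 2: Apply Bayes' theorem
P(A|B) = P(B|A) × P(A) / P(B)
       = 0.27639000 / 0.31103500
       = 0.8886


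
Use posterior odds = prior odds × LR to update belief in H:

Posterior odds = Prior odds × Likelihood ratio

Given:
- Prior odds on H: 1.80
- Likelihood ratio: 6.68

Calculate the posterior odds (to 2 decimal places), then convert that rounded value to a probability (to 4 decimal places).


Step 1: Calculate posterior odds
Posterior odds = Prior odds × LR
               = 1.80 × 6.68
               = 12.02

Step 2: Convert to probability
P(H|E) = Posterior odds / (1 + Posterior odds)
       = 12.02 / (1 + 12.02)
       = 12.02 / 13.02
       = 0.9232

The evidence increased P(H) from 0.6429 to 0.9232.


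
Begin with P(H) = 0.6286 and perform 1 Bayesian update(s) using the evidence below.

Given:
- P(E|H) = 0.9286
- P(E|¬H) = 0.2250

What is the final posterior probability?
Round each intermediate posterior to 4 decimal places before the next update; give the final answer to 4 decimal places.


Sequential Bayesian updating:

Initial prior: P(H) = 0.6286

Update 1:
  P(E) = 0.9286 × 0.6286 + 0.2250 × 0.3714 = 0.58371796 + 0.08356500 = 0.66728296
  P(H|E) = 0.58371796 / 0.66728296 = 0.8748

Final posterior: 0.8748


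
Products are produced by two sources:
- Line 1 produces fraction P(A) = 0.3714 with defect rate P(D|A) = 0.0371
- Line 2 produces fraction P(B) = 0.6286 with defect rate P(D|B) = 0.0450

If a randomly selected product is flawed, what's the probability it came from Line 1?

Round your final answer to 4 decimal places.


Let A = from Line 1, D = flawed

Given:
- P(A) = 0.3714, P(B) = 0.6286
- P(D|A) = 0.0371, P(D|B) = 0.0450

Step 1: Find P(D)
P(D) = P(D|A)P(A) + P(D|B)P(B)
     = 0.0371 × 0.3714 + 0.0450 × 0.6286
     = 0.01377894 + 0.02828700
     = 0.04206594

Step 2: Apply Bayes' theorem
P(A|D) = P(D|A)P(A) / P(D)
       = 0.01377894 / 0.04206594
       = 0.3276


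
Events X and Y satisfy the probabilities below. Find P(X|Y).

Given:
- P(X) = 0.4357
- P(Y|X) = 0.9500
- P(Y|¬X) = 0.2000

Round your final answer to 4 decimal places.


Bayes' theorem: P(X|Y) = P(Y|X) × P(X) / P(Y)

Step 1: Calculate P(Y) using law of total probability
P(Y) = P(Y|X)P(X) + P(Y|¬X)P(¬X)
     = 0.9500 × 0.4357 + 0.2000 × 0.5643
     = 0.41391500 + 0.11286000
     = 0.52677500

Step 2: Apply Bayes' theorem
P(X|Y) = P(Y|X) × P(X) / P(Y)
       = 0.41391500 / 0.52677500
       = 0.7858


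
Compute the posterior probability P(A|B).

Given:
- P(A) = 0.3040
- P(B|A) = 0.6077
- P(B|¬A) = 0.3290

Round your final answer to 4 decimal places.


Bayes' theorem: P(A|B) = P(B|A) × P(A) / P(B)

Step 1: Calculate P(B) using law of total probability
P(B) = P(B|A)P(A) + P(B|¬A)P(¬A)
     = 0.6077 × 0.3040 + 0.3290 × 0.6960
     = 0.18474080 + 0.22898400
     = 0.41372480

Step 2: Apply Bayes' theorem
P(A|B) = P(B|A) × P(A) / P(B)
       = 0.18474080 / 0.41372480
       = 0.4465


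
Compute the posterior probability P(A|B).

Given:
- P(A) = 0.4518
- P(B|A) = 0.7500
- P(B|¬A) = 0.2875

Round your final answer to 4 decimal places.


Bayes' theorem: P(A|B) = P(B|A) × P(A) / P(B)

Step 1: Calculate P(B) using law of total probability
P(B) = P(B|A)P(A) + P(B|¬A)P(¬A)
     = 0.7500 × 0.4518 + 0.2875 × 0.5482
     = 0.33885000 + 0.15760750
     = 0.49645750

Step 2: Apply Bayes' theorem
P(A|B) = P(B|A) × P(A) / P(B)
       = 0.33885000 / 0.49645750
       = 0.6825


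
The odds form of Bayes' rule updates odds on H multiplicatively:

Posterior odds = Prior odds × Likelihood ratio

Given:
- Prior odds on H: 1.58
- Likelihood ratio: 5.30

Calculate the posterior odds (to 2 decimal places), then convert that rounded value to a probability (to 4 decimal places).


Step 1: Calculate posterior odds
Posterior odds = Prior odds × LR
               = 1.58 × 5.30
               = 8.37

Step 2: Convert to probability
P(H|E) = Posterior odds / (1 + Posterior odds)
       = 8.37 / (1 + 8.37)
       = 8.37 / 9.37
       = 0.8933

The evidence increased P(H) from 0.6124 to 0.8933.


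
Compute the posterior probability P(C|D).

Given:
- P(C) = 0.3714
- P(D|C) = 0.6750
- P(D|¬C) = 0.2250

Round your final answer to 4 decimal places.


Bayes' theorem: P(C|D) = P(D|C) × P(C) / P(D)

Step 1: Calculate P(D) using law of total probability
P(D) = P(D|C)P(C) + P(D|¬C)P(¬C)
     = 0.6750 × 0.3714 + 0.2250 × 0.6286
     = 0.25069500 + 0.14143500
     = 0.39213000

Step 2: Apply Bayes' theorem
P(C|D) = P(D|C) × P(C) / P(D)
       = 0.25069500 / 0.39213000
       = 0.6393


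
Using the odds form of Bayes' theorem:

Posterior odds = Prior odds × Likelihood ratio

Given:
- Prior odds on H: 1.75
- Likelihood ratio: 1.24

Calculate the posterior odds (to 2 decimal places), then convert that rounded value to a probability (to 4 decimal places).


Step 1: Calculate posterior odds
Posterior odds = Prior odds × LR
               = 1.75 × 1.24
               = 2.17

Step 2: Convert to probability
P(H|E) = Posterior odds / (1 + Posterior odds)
       = 2.17 / (1 + 2.17)
       = 2.17 / 3.17
       = 0.6845

The evidence increased P(H) from 0.6364 to 0.6845.


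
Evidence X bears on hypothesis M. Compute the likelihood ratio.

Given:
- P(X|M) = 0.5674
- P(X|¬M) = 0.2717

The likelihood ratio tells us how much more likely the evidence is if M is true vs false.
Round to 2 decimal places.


Likelihood Ratio (LR) = P(X|M) / P(X|¬M)

LR = 0.5674 / 0.2717
   = 2.09

The evidence is 2.09 times more likely if M is true than if M is false.
LR > 1, so observing X raises the odds in favor of M.


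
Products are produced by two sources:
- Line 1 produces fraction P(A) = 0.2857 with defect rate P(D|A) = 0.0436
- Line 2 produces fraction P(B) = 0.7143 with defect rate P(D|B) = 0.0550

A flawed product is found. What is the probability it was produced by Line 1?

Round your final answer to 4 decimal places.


Let A = from Line 1, D = flawed

Given:
- P(A) = 0.2857, P(B) = 0.7143
- P(D|A) = 0.0436, P(D|B) = 0.0550

Step 1: Find P(D)
P(D) = P(D|A)P(A) + P(D|B)P(B)
     = 0.0436 × 0.2857 + 0.0550 × 0.7143
     = 0.01245652 + 0.03928650
     = 0.05174302

Step 2: Apply Bayes' theorem
P(A|D) = P(D|A)P(A) / P(D)
       = 0.01245652 / 0.05174302
       = 0.2407


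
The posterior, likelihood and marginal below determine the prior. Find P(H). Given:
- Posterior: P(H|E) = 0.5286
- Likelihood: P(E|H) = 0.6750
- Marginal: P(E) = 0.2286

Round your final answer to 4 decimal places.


From Bayes' theorem: P(H|E) = P(E|H) × P(H) / P(E)

Rearranging for P(H):
P(H) = P(H|E) × P(E) / P(E|H)
     = 0.5286 × 0.2286 / 0.6750
     = 0.12083796 / 0.6750
     = 0.1790


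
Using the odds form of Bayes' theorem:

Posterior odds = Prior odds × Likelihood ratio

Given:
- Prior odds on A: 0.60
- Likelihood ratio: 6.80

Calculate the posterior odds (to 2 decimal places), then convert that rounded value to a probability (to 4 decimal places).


Step 1: Calculate posterior odds
Posterior odds = Prior odds × LR
               = 0.60 × 6.80
               = 4.08

Step 2: Convert to probability
P(A|E) = Posterior odds / (1 + Posterior odds)
       = 4.08 / (1 + 4.08)
       = 4.08 / 5.08
       = 0.8031

The evidence increased P(A) from 0.3750 to 0.8031.


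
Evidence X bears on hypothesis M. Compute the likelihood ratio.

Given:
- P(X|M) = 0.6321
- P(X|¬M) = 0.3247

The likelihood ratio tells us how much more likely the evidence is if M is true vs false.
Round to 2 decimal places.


Likelihood Ratio (LR) = P(X|M) / P(X|¬M)

LR = 0.6321 / 0.3247
   = 1.95

The evidence is 1.95 times more likely if M is true than if M is false.
LR > 1, so observing X raises the odds in favor of M.


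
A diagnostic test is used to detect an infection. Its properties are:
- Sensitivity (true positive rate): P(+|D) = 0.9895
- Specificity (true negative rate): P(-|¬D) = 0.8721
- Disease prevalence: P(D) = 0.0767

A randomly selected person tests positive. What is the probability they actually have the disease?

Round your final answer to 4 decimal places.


Let D = has disease, + = positive test

Given:
- P(D) = 0.0767 (prevalence)
- P(+|D) = 0.9895 (sensitivity)
- P(-|¬D) = 0.8721 (specificity)
- P(+|¬D) = 0.1279 (false positive rate = 1 - specificity)

Step 1: Find P(+)
P(+) = P(+|D)P(D) + P(+|¬D)P(¬D)
     = 0.9895 × 0.0767 + 0.1279 × 0.9233
     = 0.07589465 + 0.11809007
     = 0.19398472

Step 2: Apply Bayes' theorem for P(D|+)
P(D|+) = P(+|D)P(D) / P(+)
       = 0.07589465 / 0.19398472
       = 0.3912


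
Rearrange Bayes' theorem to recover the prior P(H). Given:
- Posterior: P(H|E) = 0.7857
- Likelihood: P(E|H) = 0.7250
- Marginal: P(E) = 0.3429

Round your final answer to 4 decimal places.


From Bayes' theorem: P(H|E) = P(E|H) × P(H) / P(E)

Rearranging for P(H):
P(H) = P(H|E) × P(E) / P(E|H)
     = 0.7857 × 0.3429 / 0.7250
     = 0.26941653 / 0.7250
     = 0.3716


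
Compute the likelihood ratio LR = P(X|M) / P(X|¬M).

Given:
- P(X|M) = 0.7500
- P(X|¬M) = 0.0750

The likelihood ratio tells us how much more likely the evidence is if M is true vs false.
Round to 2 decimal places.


Likelihood Ratio (LR) = P(X|M) / P(X|¬M)

LR = 0.7500 / 0.0750
   = 10.00

The evidence is 10.00 times more likely if M is true than if M is false.
LR > 1, so observing X raises the odds in favor of M.


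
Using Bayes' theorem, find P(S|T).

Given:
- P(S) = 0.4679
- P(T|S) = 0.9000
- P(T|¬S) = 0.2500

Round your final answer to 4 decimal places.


Bayes' theorem: P(S|T) = P(T|S) × P(S) / P(T)

Step 1: Calculate P(T) using law of total probability
P(T) = P(T|S)P(S) + P(T|¬S)P(¬S)
     = 0.9000 × 0.4679 + 0.2500 × 0.5321
     = 0.42111000 + 0.13302500
     = 0.55413500

Step 2: Apply Bayes' theorem
P(S|T) = P(T|S) × P(S) / P(T)
       = 0.42111000 / 0.55413500
       = 0.7599


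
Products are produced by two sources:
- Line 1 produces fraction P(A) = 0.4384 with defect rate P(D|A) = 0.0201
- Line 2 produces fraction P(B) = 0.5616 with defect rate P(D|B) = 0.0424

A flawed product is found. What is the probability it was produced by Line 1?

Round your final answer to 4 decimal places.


Let A = from Line 1, D = flawed

Given:
- P(A) = 0.4384, P(B) = 0.5616
- P(D|A) = 0.0201, P(D|B) = 0.0424

Step 1: Find P(D)
P(D) = P(D|A)P(A) + P(D|B)P(B)
     = 0.0201 × 0.4384 + 0.0424 × 0.5616
     = 0.00881184 + 0.02381184
     = 0.03262368

Step 2: Apply Bayes' theorem
P(A|D) = P(D|A)P(A) / P(D)
       = 0.00881184 / 0.03262368
       = 0.2701


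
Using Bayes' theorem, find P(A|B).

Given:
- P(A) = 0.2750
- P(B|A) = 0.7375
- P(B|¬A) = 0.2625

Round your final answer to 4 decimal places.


Bayes' theorem: P(A|B) = P(B|A) × P(A) / P(B)

Step 1: Calculate P(B) using law of total probability
P(B) = P(B|A)P(A) + P(B|¬A)P(¬A)
     = 0.7375 × 0.2750 + 0.2625 × 0.7250
     = 0.20281250 + 0.19031250
     = 0.39312500

Step 2: Apply Bayes' theorem
P(A|B) = P(B|A) × P(A) / P(B)
       = 0.20281250 / 0.39312500
       = 0.5159


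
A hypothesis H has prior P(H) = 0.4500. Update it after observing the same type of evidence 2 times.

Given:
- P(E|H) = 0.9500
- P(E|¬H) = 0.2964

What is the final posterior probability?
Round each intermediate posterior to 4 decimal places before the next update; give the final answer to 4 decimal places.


Sequential Bayesian updating:

Initial prior: P(H) = 0.4500

Update 1:
  P(E) = 0.9500 × 0.4500 + 0.2964 × 0.5500 = 0.42750000 + 0.16302000 = 0.59052000
  P(H|E) = 0.42750000 / 0.59052000 = 0.7239

Update 2:
  P(E) = 0.9500 × 0.7239 + 0.2964 × 0.2761 = 0.68770500 + 0.08183604 = 0.76954104
  P(H|E) = 0.68770500 / 0.76954104 = 0.8937

Final posterior: 0.8937


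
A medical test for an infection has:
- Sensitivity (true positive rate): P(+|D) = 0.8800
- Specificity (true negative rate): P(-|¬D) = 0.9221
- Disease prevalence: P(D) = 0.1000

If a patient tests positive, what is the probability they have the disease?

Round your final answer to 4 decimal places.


Let D = has disease, + = positive test

Given:
- P(D) = 0.1000 (prevalence)
- P(+|D) = 0.8800 (sensitivity)
- P(-|¬D) = 0.9221 (specificity)
- P(+|¬D) = 0.0779 (false positive rate = 1 - specificity)

Step 1: Find P(+)
P(+) = P(+|D)P(D) + P(+|¬D)P(¬D)
     = 0.8800 × 0.1000 + 0.0779 × 0.9000
     = 0.08800000 + 0.07011000
     = 0.15811000

Step 2: Apply Bayes' theorem for P(D|+)
P(D|+) = P(+|D)P(D) / P(+)
       = 0.08800000 / 0.15811000
       = 0.5566


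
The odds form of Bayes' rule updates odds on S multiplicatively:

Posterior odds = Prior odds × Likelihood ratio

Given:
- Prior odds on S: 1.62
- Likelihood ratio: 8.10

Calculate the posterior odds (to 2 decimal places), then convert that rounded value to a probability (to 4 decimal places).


Step 1: Calculate posterior odds
Posterior odds = Prior odds × LR
               = 1.62 × 8.10
               = 13.12

Step 2: Convert to probability
P(S|E) = Posterior odds / (1 + Posterior odds)
       = 13.12 / (1 + 13.12)
       = 13.12 / 14.12
       = 0.9292

The evidence increased P(S) from 0.6183 to 0.9292.


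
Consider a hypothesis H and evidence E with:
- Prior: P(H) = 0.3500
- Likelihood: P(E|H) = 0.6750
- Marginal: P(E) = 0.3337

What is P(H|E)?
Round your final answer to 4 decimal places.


Using Bayes' theorem:

P(H|E) = P(E|H) × P(H) / P(E)
       = 0.6750 × 0.3500 / 0.3337
       = 0.23625000 / 0.3337
       = 0.7080

The evidence strengthens our belief in H.
Prior: 0.3500 → Posterior: 0.7080


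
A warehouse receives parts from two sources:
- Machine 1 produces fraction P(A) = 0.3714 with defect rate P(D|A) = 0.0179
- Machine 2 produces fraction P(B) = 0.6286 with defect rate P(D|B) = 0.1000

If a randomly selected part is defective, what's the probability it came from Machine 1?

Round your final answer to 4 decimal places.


Let A = from Machine 1, D = defective

Given:
- P(A) = 0.3714, P(B) = 0.6286
- P(D|A) = 0.0179, P(D|B) = 0.1000

Step 1: Find P(D)
P(D) = P(D|A)P(A) + P(D|B)P(B)
     = 0.0179 × 0.3714 + 0.1000 × 0.6286
     = 0.00664806 + 0.06286000
     = 0.06950806

Step 2: Apply Bayes' theorem
P(A|D) = P(D|A)P(A) / P(D)
       = 0.00664806 / 0.06950806
       = 0.0956


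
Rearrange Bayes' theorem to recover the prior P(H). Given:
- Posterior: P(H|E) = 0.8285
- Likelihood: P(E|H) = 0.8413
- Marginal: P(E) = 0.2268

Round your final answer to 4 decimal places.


From Bayes' theorem: P(H|E) = P(E|H) × P(H) / P(E)

Rearranging for P(H):
P(H) = P(H|E) × P(E) / P(E|H)
     = 0.8285 × 0.2268 / 0.8413
     = 0.18790380 / 0.8413
     = 0.2233


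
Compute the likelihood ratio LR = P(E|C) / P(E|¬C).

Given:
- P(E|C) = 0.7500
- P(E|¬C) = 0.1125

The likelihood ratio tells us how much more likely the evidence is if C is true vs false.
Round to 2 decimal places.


Likelihood Ratio (LR) = P(E|C) / P(E|¬C)

LR = 0.7500 / 0.1125
   = 6.67

The evidence is 6.67 times more likely if C is true than if C is false.
LR > 1, so observing E raises the odds in favor of C.


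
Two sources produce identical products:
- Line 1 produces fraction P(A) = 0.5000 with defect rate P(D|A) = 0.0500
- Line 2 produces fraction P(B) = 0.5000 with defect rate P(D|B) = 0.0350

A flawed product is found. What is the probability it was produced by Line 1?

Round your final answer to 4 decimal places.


Let A = from Line 1, D = flawed

Given:
- P(A) = 0.5000, P(B) = 0.5000
- P(D|A) = 0.0500, P(D|B) = 0.0350

Step 1: Find P(D)
P(D) = P(D|A)P(A) + P(D|B)P(B)
     = 0.0500 × 0.5000 + 0.0350 × 0.5000
     = 0.02500000 + 0.01750000
     = 0.04250000

Step 2: Apply Bayes' theorem
P(A|D) = P(D|A)P(A) / P(D)
       = 0.02500000 / 0.04250000
       = 0.5882


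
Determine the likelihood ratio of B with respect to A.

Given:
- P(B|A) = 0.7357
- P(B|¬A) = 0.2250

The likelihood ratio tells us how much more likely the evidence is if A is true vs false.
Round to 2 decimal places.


Likelihood Ratio (LR) = P(B|A) / P(B|¬A)

LR = 0.7357 / 0.2250
   = 3.27

The evidence is 3.27 times more likely if A is true than if A is false.
Because LR exceeds 1, B is evidence for A.


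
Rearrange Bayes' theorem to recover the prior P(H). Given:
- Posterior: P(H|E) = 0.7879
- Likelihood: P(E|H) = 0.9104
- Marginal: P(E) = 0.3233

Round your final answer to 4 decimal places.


From Bayes' theorem: P(H|E) = P(E|H) × P(H) / P(E)

Rearranging for P(H):
P(H) = P(H|E) × P(E) / P(E|H)
     = 0.7879 × 0.3233 / 0.9104
     = 0.25472807 / 0.9104
     = 0.2798


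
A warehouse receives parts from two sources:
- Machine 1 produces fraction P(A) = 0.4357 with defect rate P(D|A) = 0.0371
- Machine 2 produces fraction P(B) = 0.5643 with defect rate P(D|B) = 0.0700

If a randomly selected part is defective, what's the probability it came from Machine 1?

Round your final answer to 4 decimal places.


Let A = from Machine 1, D = defective

Given:
- P(A) = 0.4357, P(B) = 0.5643
- P(D|A) = 0.0371, P(D|B) = 0.0700

Step 1: Find P(D)
P(D) = P(D|A)P(A) + P(D|B)P(B)
     = 0.0371 × 0.4357 + 0.0700 × 0.5643
     = 0.01616447 + 0.03950100
     = 0.05566547

Step 2: Apply Bayes' theorem
P(A|D) = P(D|A)P(A) / P(D)
       = 0.01616447 / 0.05566547
       = 0.2904


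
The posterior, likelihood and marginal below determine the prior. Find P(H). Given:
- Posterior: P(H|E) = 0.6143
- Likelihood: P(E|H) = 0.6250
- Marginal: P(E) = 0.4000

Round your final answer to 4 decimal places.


From Bayes' theorem: P(H|E) = P(E|H) × P(H) / P(E)

Rearranging for P(H):
P(H) = P(H|E) × P(E) / P(E|H)
     = 0.6143 × 0.4000 / 0.6250
     = 0.24572000 / 0.6250
     = 0.3932


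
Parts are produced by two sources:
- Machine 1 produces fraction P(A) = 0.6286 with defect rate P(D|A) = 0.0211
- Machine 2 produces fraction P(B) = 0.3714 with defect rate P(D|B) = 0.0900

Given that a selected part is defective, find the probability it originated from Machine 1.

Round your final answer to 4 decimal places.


Let A = from Machine 1, D = defective

Given:
- P(A) = 0.6286, P(B) = 0.3714
- P(D|A) = 0.0211, P(D|B) = 0.0900

Step 1: Find P(D)
P(D) = P(D|A)P(A) + P(D|B)P(B)
     = 0.0211 × 0.6286 + 0.0900 × 0.3714
     = 0.01326346 + 0.03342600
     = 0.04668946

Step 2: Apply Bayes' theorem
P(A|D) = P(D|A)P(A) / P(D)
       = 0.01326346 / 0.04668946
       = 0.2841


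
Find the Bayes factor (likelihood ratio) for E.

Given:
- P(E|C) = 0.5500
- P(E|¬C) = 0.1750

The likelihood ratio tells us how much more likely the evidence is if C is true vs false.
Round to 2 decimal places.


Likelihood Ratio (LR) = P(E|C) / P(E|¬C)

LR = 0.5500 / 0.1750
   = 3.14

The evidence is 3.14 times more likely if C is true than if C is false.
LR > 1, so observing E raises the odds in favor of C.


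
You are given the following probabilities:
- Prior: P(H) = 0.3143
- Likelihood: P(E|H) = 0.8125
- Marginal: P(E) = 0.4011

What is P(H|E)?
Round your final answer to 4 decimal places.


Using Bayes' theorem:

P(H|E) = P(E|H) × P(H) / P(E)
       = 0.8125 × 0.3143 / 0.4011
       = 0.25536875 / 0.4011
       = 0.6367

The evidence strengthens our belief in H.
Prior: 0.3143 → Posterior: 0.6367


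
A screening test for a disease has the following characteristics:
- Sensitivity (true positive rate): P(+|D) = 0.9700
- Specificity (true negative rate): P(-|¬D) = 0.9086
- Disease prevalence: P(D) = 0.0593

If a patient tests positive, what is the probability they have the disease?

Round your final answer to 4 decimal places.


Let D = has disease, + = positive test

Given:
- P(D) = 0.0593 (prevalence)
- P(+|D) = 0.9700 (sensitivity)
- P(-|¬D) = 0.9086 (specificity)
- P(+|¬D) = 0.0914 (false positive rate = 1 - specificity)

Step 1: Find P(+)
P(+) = P(+|D)P(D) + P(+|¬D)P(¬D)
     = 0.9700 × 0.0593 + 0.0914 × 0.9407
     = 0.05752100 + 0.08597998
     = 0.14350098

Step 2: Apply Bayes' theorem for P(D|+)
P(D|+) = P(+|D)P(D) / P(+)
       = 0.05752100 / 0.14350098
       = 0.4008


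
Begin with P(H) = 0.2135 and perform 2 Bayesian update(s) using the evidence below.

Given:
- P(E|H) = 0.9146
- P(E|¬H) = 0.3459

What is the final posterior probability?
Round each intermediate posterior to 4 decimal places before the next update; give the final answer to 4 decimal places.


Sequential Bayesian updating:

Initial prior: P(H) = 0.2135

Update 1:
  P(E) = 0.9146 × 0.2135 + 0.3459 × 0.7865 = 0.19526710 + 0.27205035 = 0.46731745
  P(H|E) = 0.19526710 / 0.46731745 = 0.4178

Update 2:
  P(E) = 0.9146 × 0.4178 + 0.3459 × 0.5822 = 0.38211988 + 0.20138298 = 0.58350286
  P(H|E) = 0.38211988 / 0.58350286 = 0.6549

Final posterior: 0.6549


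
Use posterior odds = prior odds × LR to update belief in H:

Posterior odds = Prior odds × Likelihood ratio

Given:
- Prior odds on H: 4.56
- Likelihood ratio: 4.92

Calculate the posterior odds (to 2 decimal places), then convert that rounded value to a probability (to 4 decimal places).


Step 1: Calculate posterior odds
Posterior odds = Prior odds × LR
               = 4.56 × 4.92
               = 22.44

Step 2: Convert to probability
P(H|E) = Posterior odds / (1 + Posterior odds)
       = 22.44 / (1 + 22.44)
       = 22.44 / 23.44
       = 0.9573

The evidence increased P(H) from 0.8201 to 0.9573.


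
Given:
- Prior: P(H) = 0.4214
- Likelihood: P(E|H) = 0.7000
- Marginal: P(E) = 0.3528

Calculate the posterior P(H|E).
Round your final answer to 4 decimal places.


Using Bayes' theorem:

P(H|E) = P(E|H) × P(H) / P(E)
       = 0.7000 × 0.4214 / 0.3528
       = 0.29498000 / 0.3528
       = 0.8361

The evidence strengthens our belief in H.
Prior: 0.4214 → Posterior: 0.8361


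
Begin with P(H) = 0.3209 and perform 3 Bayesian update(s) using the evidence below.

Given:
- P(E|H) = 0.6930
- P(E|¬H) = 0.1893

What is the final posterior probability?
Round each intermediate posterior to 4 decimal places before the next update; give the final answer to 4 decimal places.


Sequential Bayesian updating:

Initial prior: P(H) = 0.3209

Update 1:
  P(E) = 0.6930 × 0.3209 + 0.1893 × 0.6791 = 0.22238370 + 0.12855363 = 0.35093733
  P(H|E) = 0.22238370 / 0.35093733 = 0.6337

Update 2:
  P(E) = 0.6930 × 0.6337 + 0.1893 × 0.3663 = 0.43915410 + 0.06934059 = 0.50849469
  P(H|E) = 0.43915410 / 0.50849469 = 0.8636

Update 3:
  P(E) = 0.6930 × 0.8636 + 0.1893 × 0.1364 = 0.59847480 + 0.02582052 = 0.62429532
  P(H|E) = 0.59847480 / 0.62429532 = 0.9586

Final posterior: 0.9586


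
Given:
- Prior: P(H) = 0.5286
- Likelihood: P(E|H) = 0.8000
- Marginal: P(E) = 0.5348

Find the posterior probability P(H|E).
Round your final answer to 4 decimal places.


Using Bayes' theorem:

P(H|E) = P(E|H) × P(H) / P(E)
       = 0.8000 × 0.5286 / 0.5348
       = 0.42288000 / 0.5348
       = 0.7907

The evidence strengthens our belief in H.
Prior: 0.5286 → Posterior: 0.7907


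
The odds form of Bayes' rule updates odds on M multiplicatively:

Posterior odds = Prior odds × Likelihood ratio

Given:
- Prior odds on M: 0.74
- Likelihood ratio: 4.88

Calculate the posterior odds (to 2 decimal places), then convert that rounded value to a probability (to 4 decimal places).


Step 1: Calculate posterior odds
Posterior odds = Prior odds × LR
               = 0.74 × 4.88
               = 3.61

Step 2: Convert to probability
P(M|E) = Posterior odds / (1 + Posterior odds)
       = 3.61 / (1 + 3.61)
       = 3.61 / 4.61
       = 0.7831

The evidence increased P(M) from 0.4253 to 0.7831.


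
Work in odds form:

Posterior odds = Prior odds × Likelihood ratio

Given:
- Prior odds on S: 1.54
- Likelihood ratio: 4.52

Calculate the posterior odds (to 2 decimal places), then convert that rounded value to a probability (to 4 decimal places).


Step 1: Calculate posterior odds
Posterior odds = Prior odds × LR
               = 1.54 × 4.52
               = 6.96

Step 2: Convert to probability
P(S|E) = Posterior odds / (1 + Posterior odds)
       = 6.96 / (1 + 6.96)
       = 6.96 / 7.96
       = 0.8744

The evidence increased P(S) from 0.6063 to 0.8744.
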